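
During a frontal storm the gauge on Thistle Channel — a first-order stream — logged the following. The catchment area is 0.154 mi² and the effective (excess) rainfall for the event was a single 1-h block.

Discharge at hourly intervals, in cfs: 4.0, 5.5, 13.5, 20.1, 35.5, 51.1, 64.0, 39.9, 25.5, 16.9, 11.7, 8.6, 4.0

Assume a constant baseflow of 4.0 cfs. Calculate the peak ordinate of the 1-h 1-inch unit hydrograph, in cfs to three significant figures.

U_p ≈ 24.0 cfs

Direct runoff: 0.0, 1.5, 9.5, 16.1, 31.5, 47.1, 60.0, 35.9, 21.5, 12.9, 7.7, 4.6, 0.0 cfs; ΣQ_DR = 248.3 cfs, peak = 60.0 cfs.
Runoff depth d = ΣQ_DR·Δt / A = 248.3 × 3600 / (0.154 mi²) = 2.498 in.
The 1-inch UH is the DRH scaled by (1 in)/d, so U_p = 60.0 × 1/2.498 = 24.0 cfs.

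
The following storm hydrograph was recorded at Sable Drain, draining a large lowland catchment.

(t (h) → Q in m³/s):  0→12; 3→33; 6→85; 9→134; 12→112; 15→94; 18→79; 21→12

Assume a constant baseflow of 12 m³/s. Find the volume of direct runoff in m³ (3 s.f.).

Direct-runoff ordinates (Q − Q_b): 0.0, 21.0, 73.0, 122.0, 100.0, 82.0, 67.0, 0.0 m³/s.
ΣQ_DR = 465.0 m³/s.
With Δt = 3 h = 10800 s, V = ΣQ_DR · Δt = 465.0 × 10800 = 5.02 × 10^6 m³.

V ≈ 5.02 × 10^6 m³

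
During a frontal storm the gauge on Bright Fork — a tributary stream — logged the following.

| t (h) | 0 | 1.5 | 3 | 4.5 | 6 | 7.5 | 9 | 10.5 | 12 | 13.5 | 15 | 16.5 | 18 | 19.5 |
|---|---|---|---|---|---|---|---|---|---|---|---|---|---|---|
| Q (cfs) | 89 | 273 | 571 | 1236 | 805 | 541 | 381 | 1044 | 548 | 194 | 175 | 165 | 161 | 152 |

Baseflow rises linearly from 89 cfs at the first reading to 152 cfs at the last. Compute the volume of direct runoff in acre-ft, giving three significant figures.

Direct-runoff ordinates (Q − Q_b): 0.00, 179.15, 472.31, 1132.46, 696.62, 427.77, 262.92, 921.08, 420.23, 61.38, 37.54, 22.69, 13.85, 0.00 cfs.
ΣQ_DR = 4648 cfs.
With Δt = 1.5 h = 5400 s, V = ΣQ_DR · Δt = 4648 × 5400 = 2.51 × 10^7 ft³ = 576 acre-ft.

V ≈ 576 acre-ft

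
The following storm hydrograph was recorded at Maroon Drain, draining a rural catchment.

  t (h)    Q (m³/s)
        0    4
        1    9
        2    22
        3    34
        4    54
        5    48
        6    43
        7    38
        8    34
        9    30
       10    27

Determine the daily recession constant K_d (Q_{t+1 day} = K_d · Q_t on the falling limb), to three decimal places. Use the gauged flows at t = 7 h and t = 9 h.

K_d ≈ 0.059

Between t = 7 h and t = 9 h the flow falls from 38 to 30 m³/s over 2×1 h = 2 h.
Per-interval ratio K = (30/38)^(1/2) = 0.8885; K_d = K^(24/1) = 0.059.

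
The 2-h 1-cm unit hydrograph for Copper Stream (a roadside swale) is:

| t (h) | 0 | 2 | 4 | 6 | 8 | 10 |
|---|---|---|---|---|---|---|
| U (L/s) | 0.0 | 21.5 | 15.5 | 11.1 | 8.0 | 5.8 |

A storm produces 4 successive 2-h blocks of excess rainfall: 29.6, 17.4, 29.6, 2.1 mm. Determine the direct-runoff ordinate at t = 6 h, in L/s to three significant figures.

Q ≈ 123 L/s

By discrete convolution, Q_j = Σ (P_i / 10 mm) · U_{j−i}.
At t = 6 h (j=3): Q = (29.6/10)·11.1 + (17.4/10)·15.5 + (29.6/10)·21.5 + (2.1/10)·0.0 = 123 L/s.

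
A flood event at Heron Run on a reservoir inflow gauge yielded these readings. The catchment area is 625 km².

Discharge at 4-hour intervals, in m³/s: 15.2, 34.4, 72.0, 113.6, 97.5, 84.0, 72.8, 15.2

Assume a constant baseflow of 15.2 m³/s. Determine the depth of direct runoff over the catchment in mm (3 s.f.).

d ≈ 8.83 mm

Direct runoff: 0.0, 19.2, 56.8, 98.4, 82.3, 68.8, 57.6, 0.0 m³/s; ΣQ_DR = 383.1 m³/s.
V = ΣQ_DR · Δt = 383.1 × 14400 s = 5.517 × 10^6 m³.
Over A = 625 km², depth = V / A = 8.83 mm.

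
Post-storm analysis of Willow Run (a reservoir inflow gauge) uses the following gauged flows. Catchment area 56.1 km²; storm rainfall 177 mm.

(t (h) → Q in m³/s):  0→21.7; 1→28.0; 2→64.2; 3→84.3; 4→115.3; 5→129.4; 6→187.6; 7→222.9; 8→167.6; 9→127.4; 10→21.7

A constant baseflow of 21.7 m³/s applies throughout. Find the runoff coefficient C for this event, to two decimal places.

C ≈ 0.34

ΣQ_DR = 931.4 m³/s; V = ΣQ_DR·Δt = 3.353 × 10^6 m³.
Runoff depth d = V / A = 59.77 mm.
C = d / P = 59.77 / 177 = 0.34.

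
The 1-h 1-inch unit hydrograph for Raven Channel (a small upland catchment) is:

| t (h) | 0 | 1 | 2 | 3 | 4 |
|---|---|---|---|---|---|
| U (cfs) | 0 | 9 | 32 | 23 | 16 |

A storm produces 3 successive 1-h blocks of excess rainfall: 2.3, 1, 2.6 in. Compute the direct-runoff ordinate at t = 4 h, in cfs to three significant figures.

Q ≈ 143 cfs

By discrete convolution, Q_j = Σ (P_i / 1 in) · U_{j−i}.
At t = 4 h (j=4): Q = (2.3/1)·16 + (1/1)·23 + (2.6/1)·32 = 143 cfs.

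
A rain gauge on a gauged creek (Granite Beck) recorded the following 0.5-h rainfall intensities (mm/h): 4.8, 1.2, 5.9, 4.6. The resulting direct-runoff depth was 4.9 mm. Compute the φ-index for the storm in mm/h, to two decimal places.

φ ≈ 1.83 mm/h

Only the 3 blocks with intensity above φ contribute runoff: 4.8, 5.9, 4.6 mm/h.
Σ(I−φ)·Δt = d  ⇒  (4.8+5.9+4.6 − 3φ)·0.5 = 4.9
φ = (15.30 − 4.9/0.5) / 3 = 1.83 mm/h.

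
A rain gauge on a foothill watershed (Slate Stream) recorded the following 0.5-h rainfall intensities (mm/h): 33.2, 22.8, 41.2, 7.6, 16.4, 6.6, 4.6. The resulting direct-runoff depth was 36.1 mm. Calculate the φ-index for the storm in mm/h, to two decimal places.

φ ≈ 10.35 mm/h

Only the 4 blocks with intensity above φ contribute runoff: 33.2, 22.8, 41.2, 16.4 mm/h.
Σ(I−φ)·Δt = d  ⇒  (33.2+22.8+41.2+16.4 − 4φ)·0.5 = 36.1
φ = (113.6 − 36.1/0.5) / 4 = 10.35 mm/h.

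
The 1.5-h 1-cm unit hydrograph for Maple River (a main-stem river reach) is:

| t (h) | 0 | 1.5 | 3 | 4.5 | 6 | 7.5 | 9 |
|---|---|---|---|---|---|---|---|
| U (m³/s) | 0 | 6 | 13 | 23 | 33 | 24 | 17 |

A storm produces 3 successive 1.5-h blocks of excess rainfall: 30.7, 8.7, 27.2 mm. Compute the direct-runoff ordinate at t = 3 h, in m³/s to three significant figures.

Q ≈ 45.1 m³/s

By discrete convolution, Q_j = Σ (P_i / 10 mm) · U_{j−i}.
At t = 3 h (j=2): Q = (30.7/10)·13 + (8.7/10)·6 + (27.2/10)·0 = 45.1 m³/s.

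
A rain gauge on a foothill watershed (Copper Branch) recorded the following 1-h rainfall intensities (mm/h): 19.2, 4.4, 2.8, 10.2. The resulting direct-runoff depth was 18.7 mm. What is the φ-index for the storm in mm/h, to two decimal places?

Only the 2 blocks with intensity above φ contribute runoff: 19.2, 10.2 mm/h.
Σ(I−φ)·Δt = d  ⇒  (19.2+10.2 − 2φ)·1 = 18.7
φ = (29.40 − 18.7/1) / 2 = 5.35 mm/h.

φ ≈ 5.35 mm/h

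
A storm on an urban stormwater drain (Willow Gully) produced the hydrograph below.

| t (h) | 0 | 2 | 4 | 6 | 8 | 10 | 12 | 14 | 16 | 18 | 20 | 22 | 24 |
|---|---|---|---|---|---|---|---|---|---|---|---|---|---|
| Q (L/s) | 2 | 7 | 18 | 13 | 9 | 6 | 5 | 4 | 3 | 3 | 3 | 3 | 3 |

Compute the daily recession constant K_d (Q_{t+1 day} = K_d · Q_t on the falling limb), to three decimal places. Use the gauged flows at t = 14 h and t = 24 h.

Between t = 14 h and t = 24 h the flow falls from 4 to 3 L/s over 5×2 h = 10 h.
Per-interval ratio K = (3/4)^(1/5) = 0.9441; K_d = K^(24/2) = 0.501.

K_d ≈ 0.501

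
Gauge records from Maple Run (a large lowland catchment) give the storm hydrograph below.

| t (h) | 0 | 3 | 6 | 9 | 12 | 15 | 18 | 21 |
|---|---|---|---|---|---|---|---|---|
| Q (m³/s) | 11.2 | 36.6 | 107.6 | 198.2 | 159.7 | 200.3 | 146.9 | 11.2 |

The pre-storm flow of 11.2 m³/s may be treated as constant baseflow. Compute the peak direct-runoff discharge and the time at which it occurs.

Q_p = 189.1 m³/s at t = 15 h

Subtracting baseflow gives direct-runoff ordinates: 0.0, 25.4, 96.4, 187.0, 148.5, 189.1, 135.7, 0.0 m³/s.
The maximum is 189.1 m³/s, occurring at the reading for t = 15 h.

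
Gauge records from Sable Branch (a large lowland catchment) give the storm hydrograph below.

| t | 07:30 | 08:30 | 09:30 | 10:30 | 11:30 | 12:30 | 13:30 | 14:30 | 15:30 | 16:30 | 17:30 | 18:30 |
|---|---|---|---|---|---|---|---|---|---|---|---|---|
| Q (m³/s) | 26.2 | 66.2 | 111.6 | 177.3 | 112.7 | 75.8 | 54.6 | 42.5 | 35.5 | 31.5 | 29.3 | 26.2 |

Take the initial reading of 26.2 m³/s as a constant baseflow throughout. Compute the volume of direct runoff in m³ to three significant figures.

Direct-runoff ordinates (Q − Q_b): 0.0, 40.0, 85.4, 151.1, 86.5, 49.6, 28.4, 16.3, 9.3, 5.3, 3.1, 0.0 m³/s.
ΣQ_DR = 475.0 m³/s.
With Δt = 1 h = 3600 s, V = ΣQ_DR · Δt = 475.0 × 3600 = 1.71 × 10^6 m³.

V ≈ 1.71 × 10^6 m³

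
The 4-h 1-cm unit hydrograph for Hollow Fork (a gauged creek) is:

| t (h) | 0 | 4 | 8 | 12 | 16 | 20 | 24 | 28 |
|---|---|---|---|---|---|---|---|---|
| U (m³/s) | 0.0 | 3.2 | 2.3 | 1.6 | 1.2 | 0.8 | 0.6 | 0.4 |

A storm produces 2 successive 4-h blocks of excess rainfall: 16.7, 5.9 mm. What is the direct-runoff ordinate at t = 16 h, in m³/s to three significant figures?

By discrete convolution, Q_j = Σ (P_i / 10 mm) · U_{j−i}.
At t = 16 h (j=4): Q = (16.7/10)·1.2 + (5.9/10)·1.6 = 2.95 m³/s.

Q ≈ 2.95 m³/s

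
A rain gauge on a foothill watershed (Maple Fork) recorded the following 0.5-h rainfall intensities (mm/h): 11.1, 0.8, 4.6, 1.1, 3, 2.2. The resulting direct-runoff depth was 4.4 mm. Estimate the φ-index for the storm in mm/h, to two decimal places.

φ ≈ 3.45 mm/h

Only the 2 blocks with intensity above φ contribute runoff: 11.1, 4.6 mm/h.
Σ(I−φ)·Δt = d  ⇒  (11.1+4.6 − 2φ)·0.5 = 4.4
φ = (15.70 − 4.4/0.5) / 2 = 3.45 mm/h.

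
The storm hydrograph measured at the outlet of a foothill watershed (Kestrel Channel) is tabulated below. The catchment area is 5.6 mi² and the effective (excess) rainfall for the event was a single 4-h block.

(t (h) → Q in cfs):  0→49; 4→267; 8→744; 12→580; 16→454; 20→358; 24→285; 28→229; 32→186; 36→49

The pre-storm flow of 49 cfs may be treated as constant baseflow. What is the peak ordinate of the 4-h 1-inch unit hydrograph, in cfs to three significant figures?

U_p ≈ 232 cfs

Direct runoff: 0.0, 218.0, 695.0, 531.0, 405.0, 309.0, 236.0, 180.0, 137.0, 0.0 cfs; ΣQ_DR = 2711 cfs, peak = 695.0 cfs.
Runoff depth d = ΣQ_DR·Δt / A = 2711 × 14400 / (5.6 mi²) = 3.001 in.
The 1-inch UH is the DRH scaled by (1 in)/d, so U_p = 695.0 × 1/3.001 = 232 cfs.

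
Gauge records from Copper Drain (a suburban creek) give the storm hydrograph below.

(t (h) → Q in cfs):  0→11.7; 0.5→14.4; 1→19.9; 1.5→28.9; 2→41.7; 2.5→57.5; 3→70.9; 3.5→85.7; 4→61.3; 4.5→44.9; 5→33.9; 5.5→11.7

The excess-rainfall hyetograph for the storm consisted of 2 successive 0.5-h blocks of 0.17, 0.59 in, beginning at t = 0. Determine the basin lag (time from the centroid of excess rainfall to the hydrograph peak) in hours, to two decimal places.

Centroid of excess rainfall: t_c = Σ P_i·t̄_i / ΣP_i = 0.6382 h (block centres at 0.25, 0.75 h).
Hydrograph peak occurs at t = 3.5 h, so basin lag t_L = 3.5 − 0.6382 = 2.86 h.

t_L ≈ 2.86 h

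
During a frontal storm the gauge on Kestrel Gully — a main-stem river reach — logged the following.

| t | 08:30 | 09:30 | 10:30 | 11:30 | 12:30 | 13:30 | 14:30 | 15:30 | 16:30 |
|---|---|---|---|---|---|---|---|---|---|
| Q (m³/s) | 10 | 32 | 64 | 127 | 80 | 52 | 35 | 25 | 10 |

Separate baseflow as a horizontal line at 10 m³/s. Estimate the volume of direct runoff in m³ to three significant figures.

Direct-runoff ordinates (Q − Q_b): 0.0, 22.0, 54.0, 117.0, 70.0, 42.0, 25.0, 15.0, 0.0 m³/s.
ΣQ_DR = 345.0 m³/s.
With Δt = 1 h = 3600 s, V = ΣQ_DR · Δt = 345.0 × 3600 = 1.24 × 10^6 m³.

V ≈ 1.24 × 10^6 m³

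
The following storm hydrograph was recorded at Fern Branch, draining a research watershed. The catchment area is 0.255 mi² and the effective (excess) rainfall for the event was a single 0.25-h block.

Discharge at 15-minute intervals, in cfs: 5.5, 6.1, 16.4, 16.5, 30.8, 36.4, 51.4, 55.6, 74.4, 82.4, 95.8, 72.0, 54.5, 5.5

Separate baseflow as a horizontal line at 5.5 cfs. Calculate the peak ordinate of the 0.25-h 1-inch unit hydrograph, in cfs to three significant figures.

Direct runoff: 0.0, 0.6, 10.9, 11.0, 25.3, 30.9, 45.9, 50.1, 68.9, 76.9, 90.3, 66.5, 49.0, 0.0 cfs; ΣQ_DR = 526.3 cfs, peak = 90.3 cfs.
Runoff depth d = ΣQ_DR·Δt / A = 526.3 × 900 / (0.255 mi²) = 0.7996 in.
The 1-inch UH is the DRH scaled by (1 in)/d, so U_p = 90.3 × 1/0.7996 = 113 cfs.

U_p ≈ 113 cfs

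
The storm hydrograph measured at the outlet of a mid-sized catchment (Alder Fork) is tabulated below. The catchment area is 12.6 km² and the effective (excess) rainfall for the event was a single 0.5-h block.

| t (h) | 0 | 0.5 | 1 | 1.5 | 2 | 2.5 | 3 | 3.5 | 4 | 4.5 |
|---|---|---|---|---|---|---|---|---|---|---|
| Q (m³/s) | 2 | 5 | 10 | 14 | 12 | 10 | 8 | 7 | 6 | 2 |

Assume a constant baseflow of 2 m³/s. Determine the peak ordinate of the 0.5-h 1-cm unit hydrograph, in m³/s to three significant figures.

U_p ≈ 15.0 m³/s

Direct runoff: 0.0, 3.0, 8.0, 12.0, 10.0, 8.0, 6.0, 5.0, 4.0, 0.0 m³/s; ΣQ_DR = 56.00 m³/s, peak = 12.0 m³/s.
Runoff depth d = ΣQ_DR·Δt / A = 56.00 × 1800 / (12.6 km²) = 8.000 mm.
The 1-cm UH is the DRH scaled by (10 mm)/d, so U_p = 12.0 × 10/8.000 = 15.0 m³/s.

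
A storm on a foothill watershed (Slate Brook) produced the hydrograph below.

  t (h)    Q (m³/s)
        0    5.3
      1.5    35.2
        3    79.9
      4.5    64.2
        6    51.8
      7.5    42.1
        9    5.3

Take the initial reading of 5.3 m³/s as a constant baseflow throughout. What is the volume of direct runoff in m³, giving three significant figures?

V ≈ 1.33 × 10^6 m³

Direct-runoff ordinates (Q − Q_b): 0.0, 29.9, 74.6, 58.9, 46.5, 36.8, 0.0 m³/s.
ΣQ_DR = 246.7 m³/s.
With Δt = 1.5 h = 5400 s, V = ΣQ_DR · Δt = 246.7 × 5400 = 1.33 × 10^6 m³.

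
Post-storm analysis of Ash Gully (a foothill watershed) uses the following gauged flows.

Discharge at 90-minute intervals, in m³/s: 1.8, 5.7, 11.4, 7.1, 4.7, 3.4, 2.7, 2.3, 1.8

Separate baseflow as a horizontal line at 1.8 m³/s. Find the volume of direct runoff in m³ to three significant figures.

Direct-runoff ordinates (Q − Q_b): 0.0, 3.9, 9.6, 5.3, 2.9, 1.6, 0.9, 0.5, 0.0 m³/s.
ΣQ_DR = 24.70 m³/s.
With Δt = 1.5 h = 5400 s, V = ΣQ_DR · Δt = 24.70 × 5400 = 1.33 × 10^5 m³.

V ≈ 1.33 × 10^5 m³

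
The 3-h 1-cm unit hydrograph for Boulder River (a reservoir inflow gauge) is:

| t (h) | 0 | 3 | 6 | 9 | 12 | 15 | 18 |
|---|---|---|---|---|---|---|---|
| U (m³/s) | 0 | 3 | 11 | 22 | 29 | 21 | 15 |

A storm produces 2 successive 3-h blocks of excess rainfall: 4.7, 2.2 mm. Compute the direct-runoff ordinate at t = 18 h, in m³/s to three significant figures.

Q ≈ 11.7 m³/s

By discrete convolution, Q_j = Σ (P_i / 10 mm) · U_{j−i}.
At t = 18 h (j=6): Q = (4.7/10)·15 + (2.2/10)·21 = 11.7 m³/s.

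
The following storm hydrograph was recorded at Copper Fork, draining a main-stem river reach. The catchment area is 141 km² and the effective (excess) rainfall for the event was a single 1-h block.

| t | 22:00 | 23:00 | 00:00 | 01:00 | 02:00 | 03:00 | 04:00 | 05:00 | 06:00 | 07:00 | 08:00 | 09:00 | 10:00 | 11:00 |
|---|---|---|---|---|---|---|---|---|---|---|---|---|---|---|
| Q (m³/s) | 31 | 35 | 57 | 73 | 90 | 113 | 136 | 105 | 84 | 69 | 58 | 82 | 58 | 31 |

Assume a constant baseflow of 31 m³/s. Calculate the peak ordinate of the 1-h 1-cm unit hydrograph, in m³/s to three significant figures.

U_p ≈ 69.9 m³/s

Direct runoff: 0.0, 4.0, 26.0, 42.0, 59.0, 82.0, 105.0, 74.0, 53.0, 38.0, 27.0, 51.0, 27.0, 0.0 m³/s; ΣQ_DR = 588.0 m³/s, peak = 105.0 m³/s.
Runoff depth d = ΣQ_DR·Δt / A = 588.0 × 3600 / (141 km²) = 15.01 mm.
The 1-cm UH is the DRH scaled by (10 mm)/d, so U_p = 105.0 × 10/15.01 = 69.9 m³/s.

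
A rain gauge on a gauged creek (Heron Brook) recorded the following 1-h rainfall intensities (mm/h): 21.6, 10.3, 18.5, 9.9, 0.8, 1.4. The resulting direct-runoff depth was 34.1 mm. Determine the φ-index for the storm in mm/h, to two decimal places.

Only the 4 blocks with intensity above φ contribute runoff: 21.6, 10.3, 18.5, 9.9 mm/h.
Σ(I−φ)·Δt = d  ⇒  (21.6+10.3+18.5+9.9 − 4φ)·1 = 34.1
φ = (60.30 − 34.1/1) / 4 = 6.55 mm/h.

φ ≈ 6.55 mm/h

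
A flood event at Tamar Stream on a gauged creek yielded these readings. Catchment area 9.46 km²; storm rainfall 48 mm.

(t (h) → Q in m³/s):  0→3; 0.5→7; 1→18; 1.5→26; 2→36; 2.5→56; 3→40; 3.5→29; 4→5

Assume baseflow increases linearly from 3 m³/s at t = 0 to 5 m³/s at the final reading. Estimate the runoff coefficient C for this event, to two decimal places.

ΣQ_DR = 184.0 m³/s; V = ΣQ_DR·Δt = 3.312 × 10^5 m³.
Runoff depth d = V / A = 35.01 mm.
C = d / P = 35.01 / 48 = 0.73.

C ≈ 0.73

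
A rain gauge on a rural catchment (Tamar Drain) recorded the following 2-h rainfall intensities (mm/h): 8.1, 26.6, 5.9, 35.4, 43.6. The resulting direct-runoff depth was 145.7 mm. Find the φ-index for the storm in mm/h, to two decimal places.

φ ≈ 10.92 mm/h

Only the 3 blocks with intensity above φ contribute runoff: 26.6, 35.4, 43.6 mm/h.
Σ(I−φ)·Δt = d  ⇒  (26.6+35.4+43.6 − 3φ)·2 = 145.7
φ = (105.6 − 145.7/2) / 3 = 10.92 mm/h.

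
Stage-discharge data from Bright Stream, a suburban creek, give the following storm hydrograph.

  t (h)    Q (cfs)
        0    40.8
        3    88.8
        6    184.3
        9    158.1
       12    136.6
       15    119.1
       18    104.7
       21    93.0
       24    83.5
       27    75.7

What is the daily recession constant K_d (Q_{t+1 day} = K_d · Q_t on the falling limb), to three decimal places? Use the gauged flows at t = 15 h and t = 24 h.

Between t = 15 h and t = 24 h the flow falls from 119.1 to 83.5 cfs over 3×3 h = 9 h.
Per-interval ratio K = (83.5/119.1)^(1/3) = 0.8884; K_d = K^(24/3) = 0.388.

K_d ≈ 0.388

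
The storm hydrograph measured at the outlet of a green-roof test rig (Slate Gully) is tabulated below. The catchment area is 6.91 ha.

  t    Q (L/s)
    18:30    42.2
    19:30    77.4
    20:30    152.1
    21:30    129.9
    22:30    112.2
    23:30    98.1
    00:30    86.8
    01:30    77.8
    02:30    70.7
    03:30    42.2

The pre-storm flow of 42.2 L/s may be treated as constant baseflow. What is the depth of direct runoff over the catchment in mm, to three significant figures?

d ≈ 24.4 mm

Direct runoff: 0.0, 35.2, 109.9, 87.7, 70.0, 55.9, 44.6, 35.6, 28.5, 0.0 L/s; ΣQ_DR = 467.4 L/s.
V = ΣQ_DR · Δt = 467.4 × 3600 s = 1.683 × 10^6 L.
Over A = 6.91 ha, depth = V / A = 24.4 mm.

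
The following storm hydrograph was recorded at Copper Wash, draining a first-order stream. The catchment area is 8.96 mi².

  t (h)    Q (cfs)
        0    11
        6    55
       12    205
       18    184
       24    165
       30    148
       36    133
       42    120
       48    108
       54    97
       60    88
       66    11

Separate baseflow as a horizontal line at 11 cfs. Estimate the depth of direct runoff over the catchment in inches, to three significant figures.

d ≈ 1.24 in

Direct runoff: 0.0, 44.0, 194.0, 173.0, 154.0, 137.0, 122.0, 109.0, 97.0, 86.0, 77.0, 0.0 cfs; ΣQ_DR = 1193 cfs.
V = ΣQ_DR · Δt = 1193 × 21600 s = 2.577 × 10^7 ft³.
Over A = 8.96 mi², depth = V / A = 1.24 in.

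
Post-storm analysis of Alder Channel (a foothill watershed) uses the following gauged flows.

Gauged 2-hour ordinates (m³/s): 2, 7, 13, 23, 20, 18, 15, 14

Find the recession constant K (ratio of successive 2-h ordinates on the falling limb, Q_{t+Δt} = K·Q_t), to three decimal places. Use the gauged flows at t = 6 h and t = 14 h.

K ≈ 0.883

Using the recession-limb readings at t = 6 h and t = 14 h: Q falls from 23 to 14 m³/s over 4 intervals.
K = (Q₂/Q₁)^(1/4) = (14/23)^(1/4) = 0.883.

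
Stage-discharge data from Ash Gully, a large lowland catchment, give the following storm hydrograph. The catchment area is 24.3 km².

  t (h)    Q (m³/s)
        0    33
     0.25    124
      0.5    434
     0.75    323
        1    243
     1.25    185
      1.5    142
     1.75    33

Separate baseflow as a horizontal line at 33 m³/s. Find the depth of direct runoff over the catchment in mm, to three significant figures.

d ≈ 46.4 mm

Direct runoff: 0.0, 91.0, 401.0, 290.0, 210.0, 152.0, 109.0, 0.0 m³/s; ΣQ_DR = 1253 m³/s.
V = ΣQ_DR · Δt = 1253 × 900 s = 1.128 × 10^6 m³.
Over A = 24.3 km², depth = V / A = 46.4 mm.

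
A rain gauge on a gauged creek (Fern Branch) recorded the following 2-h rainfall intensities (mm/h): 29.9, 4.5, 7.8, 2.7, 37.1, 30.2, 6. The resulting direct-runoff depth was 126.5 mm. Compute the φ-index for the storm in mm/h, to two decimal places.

Only the 3 blocks with intensity above φ contribute runoff: 29.9, 37.1, 30.2 mm/h.
Σ(I−φ)·Δt = d  ⇒  (29.9+37.1+30.2 − 3φ)·2 = 126.5
φ = (97.20 − 126.5/2) / 3 = 11.32 mm/h.

φ ≈ 11.32 mm/h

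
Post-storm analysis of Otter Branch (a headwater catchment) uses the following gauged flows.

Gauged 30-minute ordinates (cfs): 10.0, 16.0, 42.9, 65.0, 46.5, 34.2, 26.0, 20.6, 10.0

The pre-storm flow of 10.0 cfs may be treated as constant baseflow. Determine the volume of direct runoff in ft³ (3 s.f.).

V ≈ 3.26 × 10^5 ft³

Direct-runoff ordinates (Q − Q_b): 0.0, 6.0, 32.9, 55.0, 36.5, 24.2, 16.0, 10.6, 0.0 cfs.
ΣQ_DR = 181.2 cfs.
With Δt = 0.5 h = 1800 s, V = ΣQ_DR · Δt = 181.2 × 1800 = 3.26 × 10^5 ft³.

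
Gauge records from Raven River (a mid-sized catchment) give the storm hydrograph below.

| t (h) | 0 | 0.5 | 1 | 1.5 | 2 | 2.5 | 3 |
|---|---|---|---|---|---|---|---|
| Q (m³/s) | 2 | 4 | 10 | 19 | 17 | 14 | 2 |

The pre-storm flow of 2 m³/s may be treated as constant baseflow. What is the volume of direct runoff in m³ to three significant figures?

Direct-runoff ordinates (Q − Q_b): 0.0, 2.0, 8.0, 17.0, 15.0, 12.0, 0.0 m³/s.
ΣQ_DR = 54.00 m³/s.
With Δt = 0.5 h = 1800 s, V = ΣQ_DR · Δt = 54.00 × 1800 = 97200 m³.

V ≈ 97200 m³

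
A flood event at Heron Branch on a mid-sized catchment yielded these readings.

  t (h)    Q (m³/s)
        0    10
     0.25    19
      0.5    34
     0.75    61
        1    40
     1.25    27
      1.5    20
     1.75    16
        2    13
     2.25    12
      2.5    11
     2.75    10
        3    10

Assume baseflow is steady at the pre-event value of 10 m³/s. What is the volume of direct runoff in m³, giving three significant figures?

Direct-runoff ordinates (Q − Q_b): 0.0, 9.0, 24.0, 51.0, 30.0, 17.0, 10.0, 6.0, 3.0, 2.0, 1.0, 0.0, 0.0 m³/s.
ΣQ_DR = 153.0 m³/s.
With Δt = 0.25 h = 900 s, V = ΣQ_DR · Δt = 153.0 × 900 = 1.38 × 10^5 m³.

V ≈ 1.38 × 10^5 m³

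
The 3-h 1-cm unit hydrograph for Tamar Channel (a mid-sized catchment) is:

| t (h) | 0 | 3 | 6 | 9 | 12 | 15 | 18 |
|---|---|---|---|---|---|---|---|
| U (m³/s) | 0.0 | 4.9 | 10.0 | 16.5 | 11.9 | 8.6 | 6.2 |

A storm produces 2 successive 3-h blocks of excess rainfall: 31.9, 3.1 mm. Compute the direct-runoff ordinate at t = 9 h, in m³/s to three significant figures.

Q ≈ 55.7 m³/s

By discrete convolution, Q_j = Σ (P_i / 10 mm) · U_{j−i}.
At t = 9 h (j=3): Q = (31.9/10)·16.5 + (3.1/10)·10.0 = 55.7 m³/s.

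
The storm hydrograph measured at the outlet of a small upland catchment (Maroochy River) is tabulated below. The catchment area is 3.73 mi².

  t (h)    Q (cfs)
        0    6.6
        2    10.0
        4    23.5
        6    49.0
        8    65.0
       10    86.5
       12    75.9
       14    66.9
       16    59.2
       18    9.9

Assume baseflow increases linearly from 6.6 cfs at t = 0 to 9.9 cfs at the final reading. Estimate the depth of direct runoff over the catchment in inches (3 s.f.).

Direct runoff: 0.00, 3.03, 16.17, 41.30, 56.93, 78.07, 67.10, 57.73, 49.67, 0.00 cfs; ΣQ_DR = 370.0 cfs.
V = ΣQ_DR · Δt = 370.0 × 7200 s = 2.664 × 10^6 ft³.
Over A = 3.73 mi², depth = V / A = 0.307 in.

d ≈ 0.307 in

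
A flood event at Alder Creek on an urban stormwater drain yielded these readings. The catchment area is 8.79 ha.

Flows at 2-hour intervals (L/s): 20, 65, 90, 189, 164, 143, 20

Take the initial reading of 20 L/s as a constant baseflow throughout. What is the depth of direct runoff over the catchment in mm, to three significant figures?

d ≈ 45.1 mm

Direct runoff: 0.0, 45.0, 70.0, 169.0, 144.0, 123.0, 0.0 L/s; ΣQ_DR = 551.0 L/s.
V = ΣQ_DR · Δt = 551.0 × 7200 s = 3.967 × 10^6 L.
Over A = 8.79 ha, depth = V / A = 45.1 mm.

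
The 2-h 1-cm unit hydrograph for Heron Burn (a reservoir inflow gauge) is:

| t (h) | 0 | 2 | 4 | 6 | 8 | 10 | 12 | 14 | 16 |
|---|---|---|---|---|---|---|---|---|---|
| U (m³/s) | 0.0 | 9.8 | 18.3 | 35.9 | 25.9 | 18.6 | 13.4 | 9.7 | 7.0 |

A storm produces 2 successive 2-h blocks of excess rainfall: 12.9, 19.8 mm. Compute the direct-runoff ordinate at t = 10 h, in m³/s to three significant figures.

By discrete convolution, Q_j = Σ (P_i / 10 mm) · U_{j−i}.
At t = 10 h (j=5): Q = (12.9/10)·18.6 + (19.8/10)·25.9 = 75.3 m³/s.

Q ≈ 75.3 m³/s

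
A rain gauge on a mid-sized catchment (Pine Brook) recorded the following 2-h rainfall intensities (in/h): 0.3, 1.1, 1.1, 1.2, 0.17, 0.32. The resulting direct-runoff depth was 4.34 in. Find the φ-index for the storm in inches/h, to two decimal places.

φ ≈ 0.41 in/h

Only the 3 blocks with intensity above φ contribute runoff: 1.1, 1.1, 1.2 in/h.
Σ(I−φ)·Δt = d  ⇒  (1.1+1.1+1.2 − 3φ)·2 = 4.34
φ = (3.400 − 4.34/2) / 3 = 0.41 in/h.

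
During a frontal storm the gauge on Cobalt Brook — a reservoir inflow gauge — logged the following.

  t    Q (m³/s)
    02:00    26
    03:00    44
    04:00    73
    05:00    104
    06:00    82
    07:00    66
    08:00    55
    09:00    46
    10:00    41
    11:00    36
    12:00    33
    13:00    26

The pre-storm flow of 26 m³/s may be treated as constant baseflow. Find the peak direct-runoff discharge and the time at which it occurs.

Q_p = 78.0 m³/s at t = 05:00

Subtracting baseflow gives direct-runoff ordinates: 0.0, 18.0, 47.0, 78.0, 56.0, 40.0, 29.0, 20.0, 15.0, 10.0, 7.0, 0.0 m³/s.
The maximum is 78.0 m³/s, occurring at the reading for t = 05:00.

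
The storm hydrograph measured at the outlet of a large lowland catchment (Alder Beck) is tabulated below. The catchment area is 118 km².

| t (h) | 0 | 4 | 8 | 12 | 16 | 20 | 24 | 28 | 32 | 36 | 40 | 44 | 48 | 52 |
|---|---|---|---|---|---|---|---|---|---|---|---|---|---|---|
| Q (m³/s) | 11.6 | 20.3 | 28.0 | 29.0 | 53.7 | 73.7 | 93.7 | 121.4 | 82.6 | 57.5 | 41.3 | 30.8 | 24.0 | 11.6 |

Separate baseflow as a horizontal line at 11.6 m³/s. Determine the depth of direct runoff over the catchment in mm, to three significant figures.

Direct runoff: 0.0, 8.7, 16.4, 17.4, 42.1, 62.1, 82.1, 109.8, 71.0, 45.9, 29.7, 19.2, 12.4, 0.0 m³/s; ΣQ_DR = 516.8 m³/s.
V = ΣQ_DR · Δt = 516.8 × 14400 s = 7.442 × 10^6 m³.
Over A = 118 km², depth = V / A = 63.1 mm.

d ≈ 63.1 mm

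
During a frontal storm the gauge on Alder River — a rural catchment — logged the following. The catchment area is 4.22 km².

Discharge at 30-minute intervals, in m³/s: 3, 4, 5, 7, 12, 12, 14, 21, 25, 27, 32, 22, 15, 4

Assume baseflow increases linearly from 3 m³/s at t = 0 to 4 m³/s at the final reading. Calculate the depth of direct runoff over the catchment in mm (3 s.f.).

d ≈ 65.7 mm

Direct runoff: 0.00, 0.92, 1.85, 3.77, 8.69, 8.62, 10.54, 17.46, 21.38, 23.31, 28.23, 18.15, 11.08, 0.00 m³/s; ΣQ_DR = 154.0 m³/s.
V = ΣQ_DR · Δt = 154.0 × 1800 s = 2.772 × 10^5 m³.
Over A = 4.22 km², depth = V / A = 65.7 mm.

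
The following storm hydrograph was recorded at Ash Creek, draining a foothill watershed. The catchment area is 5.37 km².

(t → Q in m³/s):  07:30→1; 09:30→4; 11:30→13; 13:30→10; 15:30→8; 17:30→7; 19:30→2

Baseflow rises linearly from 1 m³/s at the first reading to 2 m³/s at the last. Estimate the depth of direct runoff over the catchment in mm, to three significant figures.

Direct runoff: 0.00, 2.83, 11.67, 8.50, 6.33, 5.17, 0.00 m³/s; ΣQ_DR = 34.50 m³/s.
V = ΣQ_DR · Δt = 34.50 × 7200 s = 2.484 × 10^5 m³.
Over A = 5.37 km², depth = V / A = 46.3 mm.

d ≈ 46.3 mm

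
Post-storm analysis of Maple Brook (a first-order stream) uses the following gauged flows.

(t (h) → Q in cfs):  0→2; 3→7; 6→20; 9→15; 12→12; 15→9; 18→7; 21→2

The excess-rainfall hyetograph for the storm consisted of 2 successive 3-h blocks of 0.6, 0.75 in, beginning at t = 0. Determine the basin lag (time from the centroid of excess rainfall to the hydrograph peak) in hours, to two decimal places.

Centroid of excess rainfall: t_c = Σ P_i·t̄_i / ΣP_i = 3.1667 h (block centres at 1.5, 4.5 h).
Hydrograph peak occurs at t = 6 h, so basin lag t_L = 6 − 3.1667 = 2.83 h.

t_L ≈ 2.83 h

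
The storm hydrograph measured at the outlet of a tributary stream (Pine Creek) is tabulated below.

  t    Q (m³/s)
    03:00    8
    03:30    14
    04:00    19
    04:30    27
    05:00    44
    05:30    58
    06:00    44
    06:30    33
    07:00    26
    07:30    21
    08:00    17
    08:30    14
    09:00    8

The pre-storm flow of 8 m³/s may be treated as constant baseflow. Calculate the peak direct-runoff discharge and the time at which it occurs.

Subtracting baseflow gives direct-runoff ordinates: 0.0, 6.0, 11.0, 19.0, 36.0, 50.0, 36.0, 25.0, 18.0, 13.0, 9.0, 6.0, 0.0 m³/s.
The maximum is 50.0 m³/s, occurring at the reading for t = 05:30.

Q_p = 50.0 m³/s at t = 05:30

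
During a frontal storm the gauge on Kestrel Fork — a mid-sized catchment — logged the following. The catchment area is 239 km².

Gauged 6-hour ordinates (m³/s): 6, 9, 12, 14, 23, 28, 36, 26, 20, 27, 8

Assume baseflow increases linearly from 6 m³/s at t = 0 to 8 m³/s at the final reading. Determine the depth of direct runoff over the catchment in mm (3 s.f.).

d ≈ 11.9 mm

Direct runoff: 0.00, 2.80, 5.60, 7.40, 16.20, 21.00, 28.80, 18.60, 12.40, 19.20, 0.00 m³/s; ΣQ_DR = 132.0 m³/s.
V = ΣQ_DR · Δt = 132.0 × 21600 s = 2.851 × 10^6 m³.
Over A = 239 km², depth = V / A = 11.9 mm.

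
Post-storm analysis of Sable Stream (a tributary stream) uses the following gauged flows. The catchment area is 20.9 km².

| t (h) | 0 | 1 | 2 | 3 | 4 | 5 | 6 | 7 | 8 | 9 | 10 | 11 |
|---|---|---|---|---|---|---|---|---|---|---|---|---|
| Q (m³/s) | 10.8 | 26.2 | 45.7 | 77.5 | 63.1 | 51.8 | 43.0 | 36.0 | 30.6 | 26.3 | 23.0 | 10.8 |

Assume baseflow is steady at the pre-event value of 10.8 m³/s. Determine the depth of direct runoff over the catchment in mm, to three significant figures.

Direct runoff: 0.0, 15.4, 34.9, 66.7, 52.3, 41.0, 32.2, 25.2, 19.8, 15.5, 12.2, 0.0 m³/s; ΣQ_DR = 315.2 m³/s.
V = ΣQ_DR · Δt = 315.2 × 3600 s = 1.135 × 10^6 m³.
Over A = 20.9 km², depth = V / A = 54.3 mm.

d ≈ 54.3 mm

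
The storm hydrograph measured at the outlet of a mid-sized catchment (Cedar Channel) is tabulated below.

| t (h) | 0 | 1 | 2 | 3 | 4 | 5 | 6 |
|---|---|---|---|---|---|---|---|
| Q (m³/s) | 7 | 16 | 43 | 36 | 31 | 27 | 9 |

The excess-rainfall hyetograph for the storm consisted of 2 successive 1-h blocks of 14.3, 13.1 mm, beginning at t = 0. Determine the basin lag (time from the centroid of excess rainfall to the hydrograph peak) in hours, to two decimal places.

Centroid of excess rainfall: t_c = Σ P_i·t̄_i / ΣP_i = 0.9781 h (block centres at 0.5, 1.5 h).
Hydrograph peak occurs at t = 2 h, so basin lag t_L = 2 − 0.9781 = 1.02 h.

t_L ≈ 1.02 h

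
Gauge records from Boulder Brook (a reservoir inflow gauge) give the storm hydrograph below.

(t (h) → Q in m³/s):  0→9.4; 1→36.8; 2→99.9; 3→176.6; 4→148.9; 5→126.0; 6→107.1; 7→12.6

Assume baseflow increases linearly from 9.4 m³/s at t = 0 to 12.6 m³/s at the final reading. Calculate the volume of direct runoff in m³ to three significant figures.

Direct-runoff ordinates (Q − Q_b): 0.00, 26.94, 89.59, 165.83, 137.67, 114.31, 94.96, 0.00 m³/s.
ΣQ_DR = 629.3 m³/s.
With Δt = 1 h = 3600 s, V = ΣQ_DR · Δt = 629.3 × 3600 = 2.27 × 10^6 m³.

V ≈ 2.27 × 10^6 m³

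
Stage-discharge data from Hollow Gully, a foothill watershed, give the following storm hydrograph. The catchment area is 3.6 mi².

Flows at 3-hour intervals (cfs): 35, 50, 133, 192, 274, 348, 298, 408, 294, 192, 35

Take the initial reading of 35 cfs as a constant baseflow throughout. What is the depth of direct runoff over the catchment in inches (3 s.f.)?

Direct runoff: 0.0, 15.0, 98.0, 157.0, 239.0, 313.0, 263.0, 373.0, 259.0, 157.0, 0.0 cfs; ΣQ_DR = 1874 cfs.
V = ΣQ_DR · Δt = 1874 × 10800 s = 2.024 × 10^7 ft³.
Over A = 3.6 mi², depth = V / A = 2.42 in.

d ≈ 2.42 in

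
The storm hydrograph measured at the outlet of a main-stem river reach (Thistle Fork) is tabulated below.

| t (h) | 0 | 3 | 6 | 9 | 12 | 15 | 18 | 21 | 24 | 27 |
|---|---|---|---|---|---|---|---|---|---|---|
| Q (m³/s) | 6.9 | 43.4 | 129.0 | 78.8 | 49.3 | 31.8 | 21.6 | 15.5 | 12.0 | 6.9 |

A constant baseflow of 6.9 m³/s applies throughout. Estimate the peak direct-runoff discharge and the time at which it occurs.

Subtracting baseflow gives direct-runoff ordinates: 0.0, 36.5, 122.1, 71.9, 42.4, 24.9, 14.7, 8.6, 5.1, 0.0 m³/s.
The maximum is 122.1 m³/s, occurring at the reading for t = 6 h.

Q_p = 122.1 m³/s at t = 6 h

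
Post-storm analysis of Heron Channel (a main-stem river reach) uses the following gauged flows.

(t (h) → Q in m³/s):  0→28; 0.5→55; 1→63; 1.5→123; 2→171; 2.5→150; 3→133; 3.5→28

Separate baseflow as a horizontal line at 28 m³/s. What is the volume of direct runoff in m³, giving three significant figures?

Direct-runoff ordinates (Q − Q_b): 0.0, 27.0, 35.0, 95.0, 143.0, 122.0, 105.0, 0.0 m³/s.
ΣQ_DR = 527.0 m³/s.
With Δt = 0.5 h = 1800 s, V = ΣQ_DR · Δt = 527.0 × 1800 = 9.49 × 10^5 m³.

V ≈ 9.49 × 10^5 m³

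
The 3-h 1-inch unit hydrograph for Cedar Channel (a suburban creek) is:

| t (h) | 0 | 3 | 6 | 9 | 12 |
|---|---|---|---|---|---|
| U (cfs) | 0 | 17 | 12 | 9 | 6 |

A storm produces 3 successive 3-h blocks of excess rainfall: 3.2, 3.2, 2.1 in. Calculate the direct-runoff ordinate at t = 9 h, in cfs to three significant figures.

By discrete convolution, Q_j = Σ (P_i / 1 in) · U_{j−i}.
At t = 9 h (j=3): Q = (3.2/1)·9 + (3.2/1)·12 + (2.1/1)·17 = 103 cfs.

Q ≈ 103 cfs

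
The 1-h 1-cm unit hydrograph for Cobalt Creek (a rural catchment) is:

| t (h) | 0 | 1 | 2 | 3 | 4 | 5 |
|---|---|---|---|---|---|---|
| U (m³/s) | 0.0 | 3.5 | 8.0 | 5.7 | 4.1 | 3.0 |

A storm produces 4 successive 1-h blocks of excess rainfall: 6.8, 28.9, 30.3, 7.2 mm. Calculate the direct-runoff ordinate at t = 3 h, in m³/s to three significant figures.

By discrete convolution, Q_j = Σ (P_i / 10 mm) · U_{j−i}.
At t = 3 h (j=3): Q = (6.8/10)·5.7 + (28.9/10)·8.0 + (30.3/10)·3.5 + (7.2/10)·0.0 = 37.6 m³/s.

Q ≈ 37.6 m³/s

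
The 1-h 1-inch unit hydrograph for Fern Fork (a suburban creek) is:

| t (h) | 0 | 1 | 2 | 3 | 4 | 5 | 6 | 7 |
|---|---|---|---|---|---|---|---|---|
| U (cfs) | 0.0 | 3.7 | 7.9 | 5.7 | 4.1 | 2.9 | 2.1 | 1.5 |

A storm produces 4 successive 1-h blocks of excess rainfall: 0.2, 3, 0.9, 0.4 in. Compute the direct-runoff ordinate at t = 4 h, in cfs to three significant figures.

By discrete convolution, Q_j = Σ (P_i / 1 in) · U_{j−i}.
At t = 4 h (j=4): Q = (0.2/1)·4.1 + (3/1)·5.7 + (0.9/1)·7.9 + (0.4/1)·3.7 = 26.5 cfs.

Q ≈ 26.5 cfs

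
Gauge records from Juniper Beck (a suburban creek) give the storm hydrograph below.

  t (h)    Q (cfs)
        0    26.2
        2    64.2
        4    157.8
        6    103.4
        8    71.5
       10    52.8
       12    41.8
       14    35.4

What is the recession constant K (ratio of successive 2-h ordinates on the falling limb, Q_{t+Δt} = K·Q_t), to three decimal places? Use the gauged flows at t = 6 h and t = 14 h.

K ≈ 0.765

Using the recession-limb readings at t = 6 h and t = 14 h: Q falls from 103.4 to 35.4 cfs over 4 intervals.
K = (Q₂/Q₁)^(1/4) = (35.4/103.4)^(1/4) = 0.765.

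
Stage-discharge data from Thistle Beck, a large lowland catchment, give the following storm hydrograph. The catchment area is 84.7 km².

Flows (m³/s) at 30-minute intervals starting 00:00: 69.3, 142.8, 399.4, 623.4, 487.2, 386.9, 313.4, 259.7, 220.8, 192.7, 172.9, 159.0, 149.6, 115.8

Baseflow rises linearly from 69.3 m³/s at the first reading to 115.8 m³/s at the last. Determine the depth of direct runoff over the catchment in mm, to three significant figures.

d ≈ 50.9 mm

Direct runoff: 0.00, 69.92, 322.95, 543.37, 403.59, 299.72, 222.64, 165.36, 122.88, 91.21, 67.83, 50.35, 37.38, 0.00 m³/s; ΣQ_DR = 2397 m³/s.
V = ΣQ_DR · Δt = 2397 × 1800 s = 4.315 × 10^6 m³.
Over A = 84.7 km², depth = V / A = 50.9 mm.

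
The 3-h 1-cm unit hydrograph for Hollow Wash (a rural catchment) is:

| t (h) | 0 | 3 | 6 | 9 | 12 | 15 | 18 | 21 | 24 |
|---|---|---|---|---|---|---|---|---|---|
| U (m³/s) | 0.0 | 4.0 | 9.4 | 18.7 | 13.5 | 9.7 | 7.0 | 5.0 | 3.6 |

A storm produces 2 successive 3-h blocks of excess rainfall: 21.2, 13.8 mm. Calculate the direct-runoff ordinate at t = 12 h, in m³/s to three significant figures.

By discrete convolution, Q_j = Σ (P_i / 10 mm) · U_{j−i}.
At t = 12 h (j=4): Q = (21.2/10)·13.5 + (13.8/10)·18.7 = 54.4 m³/s.

Q ≈ 54.4 m³/s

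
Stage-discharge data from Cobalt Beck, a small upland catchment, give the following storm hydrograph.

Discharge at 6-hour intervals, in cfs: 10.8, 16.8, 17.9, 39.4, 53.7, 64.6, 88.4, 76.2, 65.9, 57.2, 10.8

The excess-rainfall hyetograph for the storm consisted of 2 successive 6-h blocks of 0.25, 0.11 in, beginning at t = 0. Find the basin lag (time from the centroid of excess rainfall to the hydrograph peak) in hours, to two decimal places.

Centroid of excess rainfall: t_c = Σ P_i·t̄_i / ΣP_i = 4.8333 h (block centres at 3, 9 h).
Hydrograph peak occurs at t = 36 h, so basin lag t_L = 36 − 4.8333 = 31.17 h.

t_L ≈ 31.17 h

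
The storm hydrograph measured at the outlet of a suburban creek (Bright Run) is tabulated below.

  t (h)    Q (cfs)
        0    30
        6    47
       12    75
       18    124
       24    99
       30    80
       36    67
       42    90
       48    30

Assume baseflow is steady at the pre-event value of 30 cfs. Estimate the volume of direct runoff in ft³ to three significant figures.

Direct-runoff ordinates (Q − Q_b): 0.0, 17.0, 45.0, 94.0, 69.0, 50.0, 37.0, 60.0, 0.0 cfs.
ΣQ_DR = 372.0 cfs.
With Δt = 6 h = 21600 s, V = ΣQ_DR · Δt = 372.0 × 21600 = 8.04 × 10^6 ft³.

V ≈ 8.04 × 10^6 ft³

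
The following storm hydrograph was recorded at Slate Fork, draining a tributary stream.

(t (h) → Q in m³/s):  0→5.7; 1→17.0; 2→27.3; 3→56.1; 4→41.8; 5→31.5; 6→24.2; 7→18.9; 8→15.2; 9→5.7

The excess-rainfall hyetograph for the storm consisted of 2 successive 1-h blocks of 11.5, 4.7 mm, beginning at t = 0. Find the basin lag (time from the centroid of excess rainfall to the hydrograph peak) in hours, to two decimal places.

t_L ≈ 2.21 h

Centroid of excess rainfall: t_c = Σ P_i·t̄_i / ΣP_i = 0.7901 h (block centres at 0.5, 1.5 h).
Hydrograph peak occurs at t = 3 h, so basin lag t_L = 3 − 0.7901 = 2.21 h.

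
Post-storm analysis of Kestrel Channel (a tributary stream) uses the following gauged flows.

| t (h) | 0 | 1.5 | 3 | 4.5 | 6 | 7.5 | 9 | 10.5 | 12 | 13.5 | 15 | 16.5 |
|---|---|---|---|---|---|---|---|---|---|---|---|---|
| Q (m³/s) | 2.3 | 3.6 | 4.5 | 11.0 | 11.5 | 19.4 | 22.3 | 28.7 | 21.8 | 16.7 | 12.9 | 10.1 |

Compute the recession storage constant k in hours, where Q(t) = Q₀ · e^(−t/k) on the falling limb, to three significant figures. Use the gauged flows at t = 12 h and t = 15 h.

k ≈ 5.72 h

On the falling limb, Q drops from 21.8 to 12.9 m³/s between t = 12 h and t = 15 h (Δt = 3 h).
k = −Δt / ln(Q₂/Q₁) = −3 / ln(12.9/21.8) = 5.72 h.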